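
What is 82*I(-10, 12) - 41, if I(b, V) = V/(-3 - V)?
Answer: -533/5 ≈ -106.60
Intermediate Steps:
82*I(-10, 12) - 41 = 82*(-1*12/(3 + 12)) - 41 = 82*(-1*12/15) - 41 = 82*(-1*12*1/15) - 41 = 82*(-⅘) - 41 = -328/5 - 41 = -533/5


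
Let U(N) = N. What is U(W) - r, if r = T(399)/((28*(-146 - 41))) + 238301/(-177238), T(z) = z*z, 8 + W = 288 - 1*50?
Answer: 17350599251/66287012 ≈ 261.75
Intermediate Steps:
W = 230 (W = -8 + (288 - 1*50) = -8 + (288 - 50) = -8 + 238 = 230)
T(z) = z²
r = -2104586491/66287012 (r = 399²/((28*(-146 - 41))) + 238301/(-177238) = 159201/((28*(-187))) + 238301*(-1/177238) = 159201/(-5236) - 238301/177238 = 159201*(-1/5236) - 238301/177238 = -22743/748 - 238301/177238 = -2104586491/66287012 ≈ -31.750)
U(W) - r = 230 - 1*(-2104586491/66287012) = 230 + 2104586491/66287012 = 17350599251/66287012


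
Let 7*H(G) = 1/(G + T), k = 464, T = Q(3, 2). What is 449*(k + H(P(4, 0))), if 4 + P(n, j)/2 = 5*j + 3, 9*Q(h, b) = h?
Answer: 7290413/35 ≈ 2.0830e+5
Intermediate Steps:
Q(h, b) = h/9
T = 1/3 (T = (1/9)*3 = 1/3 ≈ 0.33333)
P(n, j) = -2 + 10*j (P(n, j) = -8 + 2*(5*j + 3) = -8 + 2*(3 + 5*j) = -8 + (6 + 10*j) = -2 + 10*j)
H(G) = 1/(7*(1/3 + G)) (H(G) = 1/(7*(G + 1/3)) = 1/(7*(1/3 + G)))
449*(k + H(P(4, 0))) = 449*(464 + 3/(7*(1 + 3*(-2 + 10*0)))) = 449*(464 + 3/(7*(1 + 3*(-2 + 0)))) = 449*(464 + 3/(7*(1 + 3*(-2)))) = 449*(464 + 3/(7*(1 - 6))) = 449*(464 + (3/7)/(-5)) = 449*(464 + (3/7)*(-1/5)) = 449*(464 - 3/35) = 449*(16237/35) = 7290413/35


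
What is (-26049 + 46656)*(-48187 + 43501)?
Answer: -96564402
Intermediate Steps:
(-26049 + 46656)*(-48187 + 43501) = 20607*(-4686) = -96564402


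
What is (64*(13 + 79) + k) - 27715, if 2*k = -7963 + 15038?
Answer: -36579/2 ≈ -18290.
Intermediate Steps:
k = 7075/2 (k = (-7963 + 15038)/2 = (1/2)*7075 = 7075/2 ≈ 3537.5)
(64*(13 + 79) + k) - 27715 = (64*(13 + 79) + 7075/2) - 27715 = (64*92 + 7075/2) - 27715 = (5888 + 7075/2) - 27715 = 18851/2 - 27715 = -36579/2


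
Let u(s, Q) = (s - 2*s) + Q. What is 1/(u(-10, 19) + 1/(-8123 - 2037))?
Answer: 10160/294639 ≈ 0.034483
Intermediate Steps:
u(s, Q) = Q - s (u(s, Q) = -s + Q = Q - s)
1/(u(-10, 19) + 1/(-8123 - 2037)) = 1/((19 - 1*(-10)) + 1/(-8123 - 2037)) = 1/((19 + 10) + 1/(-10160)) = 1/(29 - 1/10160) = 1/(294639/10160) = 10160/294639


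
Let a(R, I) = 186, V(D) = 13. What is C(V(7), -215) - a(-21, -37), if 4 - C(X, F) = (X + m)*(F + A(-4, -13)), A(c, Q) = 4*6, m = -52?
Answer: -7631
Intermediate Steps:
A(c, Q) = 24
C(X, F) = 4 - (-52 + X)*(24 + F) (C(X, F) = 4 - (X - 52)*(F + 24) = 4 - (-52 + X)*(24 + F))
C(V(7), -215) - a(-21, -37) = (1252 - 24*13 + 52*(-215) - 1*(-215)*13) - 1*186 = (1252 - 312 - 11180 + 2795) - 186 = -7445 - 186 = -7631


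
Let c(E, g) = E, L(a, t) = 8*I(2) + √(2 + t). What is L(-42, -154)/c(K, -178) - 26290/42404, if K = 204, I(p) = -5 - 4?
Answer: -350677/360434 + I*√38/102 ≈ -0.97293 + 0.060435*I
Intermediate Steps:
I(p) = -9
L(a, t) = -72 + √(2 + t) (L(a, t) = 8*(-9) + √(2 + t) = -72 + √(2 + t))
L(-42, -154)/c(K, -178) - 26290/42404 = (-72 + √(2 - 154))/204 - 26290/42404 = (-72 + √(-152))*(1/204) - 26290*1/42404 = (-72 + 2*I*√38)*(1/204) - 13145/21202 = (-6/17 + I*√38/102) - 13145/21202 = -350677/360434 + I*√38/102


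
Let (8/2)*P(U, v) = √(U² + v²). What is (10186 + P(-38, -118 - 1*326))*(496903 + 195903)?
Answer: 7056921916 + 346403*√49645 ≈ 7.1341e+9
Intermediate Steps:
P(U, v) = √(U² + v²)/4
(10186 + P(-38, -118 - 1*326))*(496903 + 195903) = (10186 + √((-38)² + (-118 - 1*326)²)/4)*(496903 + 195903) = (10186 + √(1444 + (-118 - 326)²)/4)*692806 = (10186 + √(1444 + (-444)²)/4)*692806 = (10186 + √(1444 + 197136)/4)*692806 = (10186 + √198580/4)*692806 = (10186 + (2*√49645)/4)*692806 = (10186 + √49645/2)*692806 = 7056921916 + 346403*√49645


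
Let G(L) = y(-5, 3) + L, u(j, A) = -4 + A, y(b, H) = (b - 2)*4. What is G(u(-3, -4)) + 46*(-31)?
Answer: -1462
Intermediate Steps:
y(b, H) = -8 + 4*b (y(b, H) = (-2 + b)*4 = -8 + 4*b)
G(L) = -28 + L (G(L) = (-8 + 4*(-5)) + L = (-8 - 20) + L = -28 + L)
G(u(-3, -4)) + 46*(-31) = (-28 + (-4 - 4)) + 46*(-31) = (-28 - 8) - 1426 = -36 - 1426 = -1462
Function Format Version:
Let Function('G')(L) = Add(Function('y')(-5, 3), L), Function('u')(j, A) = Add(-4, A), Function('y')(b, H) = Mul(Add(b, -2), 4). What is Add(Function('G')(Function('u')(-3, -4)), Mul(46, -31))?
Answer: -1462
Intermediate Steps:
Function('y')(b, H) = Add(-8, Mul(4, b)) (Function('y')(b, H) = Mul(Add(-2, b), 4) = Add(-8, Mul(4, b)))
Function('G')(L) = Add(-28, L) (Function('G')(L) = Add(Add(-8, Mul(4, -5)), L) = Add(Add(-8, -20), L) = Add(-28, L))
Add(Function('G')(Function('u')(-3, -4)), Mul(46, -31)) = Add(Add(-28, Add(-4, -4)), Mul(46, -31)) = Add(Add(-28, -8), -1426) = Add(-36, -1426) = -1462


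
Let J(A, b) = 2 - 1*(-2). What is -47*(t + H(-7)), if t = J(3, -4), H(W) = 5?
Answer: -423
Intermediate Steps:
J(A, b) = 4 (J(A, b) = 2 + 2 = 4)
t = 4
-47*(t + H(-7)) = -47*(4 + 5) = -47*9 = -423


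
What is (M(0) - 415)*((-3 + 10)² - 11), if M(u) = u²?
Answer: -15770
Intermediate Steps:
(M(0) - 415)*((-3 + 10)² - 11) = (0² - 415)*((-3 + 10)² - 11) = (0 - 415)*(7² - 11) = -415*(49 - 11) = -415*38 = -15770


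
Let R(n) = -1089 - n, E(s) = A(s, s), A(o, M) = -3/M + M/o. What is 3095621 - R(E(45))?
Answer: 46450664/15 ≈ 3.0967e+6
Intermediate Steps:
E(s) = 1 - 3/s (E(s) = -3/s + s/s = -3/s + 1 = 1 - 3/s)
3095621 - R(E(45)) = 3095621 - (-1089 - (-3 + 45)/45) = 3095621 - (-1089 - 42/45) = 3095621 - (-1089 - 1*14/15) = 3095621 - (-1089 - 14/15) = 3095621 - 1*(-16349/15) = 3095621 + 16349/15 = 46450664/15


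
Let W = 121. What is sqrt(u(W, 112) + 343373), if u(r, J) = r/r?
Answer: sqrt(343374) ≈ 585.98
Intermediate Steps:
u(r, J) = 1
sqrt(u(W, 112) + 343373) = sqrt(1 + 343373) = sqrt(343374)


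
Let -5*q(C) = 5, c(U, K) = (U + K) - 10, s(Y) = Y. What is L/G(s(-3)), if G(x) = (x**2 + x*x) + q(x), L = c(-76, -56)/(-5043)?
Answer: 142/85731 ≈ 0.0016563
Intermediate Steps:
c(U, K) = -10 + K + U (c(U, K) = (K + U) - 10 = -10 + K + U)
L = 142/5043 (L = (-10 - 56 - 76)/(-5043) = -142*(-1/5043) = 142/5043 ≈ 0.028158)
q(C) = -1 (q(C) = -1/5*5 = -1)
G(x) = -1 + 2*x**2 (G(x) = (x**2 + x*x) - 1 = (x**2 + x**2) - 1 = 2*x**2 - 1 = -1 + 2*x**2)
L/G(s(-3)) = 142/(5043*(-1 + 2*(-3)**2)) = 142/(5043*(-1 + 2*9)) = 142/(5043*(-1 + 18)) = (142/5043)/17 = (142/5043)*(1/17) = 142/85731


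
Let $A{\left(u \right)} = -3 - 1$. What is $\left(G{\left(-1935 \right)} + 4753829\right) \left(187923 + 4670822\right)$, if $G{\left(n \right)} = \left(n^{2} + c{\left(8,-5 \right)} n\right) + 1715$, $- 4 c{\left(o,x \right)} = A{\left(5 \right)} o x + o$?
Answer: $41693080336055$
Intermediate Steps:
$A{\left(u \right)} = -4$
$c{\left(o,x \right)} = - \frac{o}{4} + o x$ ($c{\left(o,x \right)} = - \frac{- 4 o x + o}{4} = - \frac{o - 4 o x}{4} = - \frac{o}{4} + o x$)
$G{\left(n \right)} = 1715 + n^{2} - 42 n$ ($G{\left(n \right)} = \left(n^{2} + 8 \left(- \frac{1}{4} - 5\right) n\right) + 1715 = \left(n^{2} + 8 \left(- \frac{21}{4}\right) n\right) + 1715 = \left(n^{2} - 42 n\right) + 1715 = 1715 + n^{2} - 42 n$)
$\left(G{\left(-1935 \right)} + 4753829\right) \left(187923 + 4670822\right) = \left(\left(1715 + \left(-1935\right)^{2} - -81270\right) + 4753829\right) \left(187923 + 4670822\right) = \left(\left(1715 + 3744225 + 81270\right) + 4753829\right) 4858745 = \left(3827210 + 4753829\right) 4858745 = 8581039 \cdot 4858745 = 41693080336055$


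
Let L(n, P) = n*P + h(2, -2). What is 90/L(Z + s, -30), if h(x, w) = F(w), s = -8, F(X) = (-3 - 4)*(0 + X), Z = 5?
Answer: 45/52 ≈ 0.86539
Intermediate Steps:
F(X) = -7*X
h(x, w) = -7*w
L(n, P) = 14 + P*n (L(n, P) = n*P - 7*(-2) = P*n + 14 = 14 + P*n)
90/L(Z + s, -30) = 90/(14 - 30*(5 - 8)) = 90/(14 - 30*(-3)) = 90/(14 + 90) = 90/104 = 90*(1/104) = 45/52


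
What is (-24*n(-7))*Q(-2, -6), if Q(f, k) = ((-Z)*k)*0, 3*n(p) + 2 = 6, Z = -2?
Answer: 0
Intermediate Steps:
n(p) = 4/3 (n(p) = -2/3 + (1/3)*6 = -2/3 + 2 = 4/3)
Q(f, k) = 0 (Q(f, k) = ((-1*(-2))*k)*0 = (2*k)*0 = 0)
(-24*n(-7))*Q(-2, -6) = -24*4/3*0 = -32*0 = 0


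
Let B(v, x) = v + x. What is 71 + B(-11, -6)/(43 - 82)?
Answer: 2786/39 ≈ 71.436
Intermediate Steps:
71 + B(-11, -6)/(43 - 82) = 71 + (-11 - 6)/(43 - 82) = 71 - 17/(-39) = 71 - 17*(-1/39) = 71 + 17/39 = 2786/39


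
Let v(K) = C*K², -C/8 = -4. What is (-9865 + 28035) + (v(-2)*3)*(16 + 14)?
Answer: 29690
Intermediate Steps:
C = 32 (C = -8*(-4) = 32)
v(K) = 32*K²
(-9865 + 28035) + (v(-2)*3)*(16 + 14) = (-9865 + 28035) + ((32*(-2)²)*3)*(16 + 14) = 18170 + ((32*4)*3)*30 = 18170 + (128*3)*30 = 18170 + 384*30 = 18170 + 11520 = 29690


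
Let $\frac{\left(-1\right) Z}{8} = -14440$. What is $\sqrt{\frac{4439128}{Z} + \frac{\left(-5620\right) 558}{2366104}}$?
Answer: $\frac{\sqrt{468653684046571790}}{112389940} \approx 6.0911$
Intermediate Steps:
$Z = 115520$ ($Z = \left(-8\right) \left(-14440\right) = 115520$)
$\sqrt{\frac{4439128}{Z} + \frac{\left(-5620\right) 558}{2366104}} = \sqrt{\frac{4439128}{115520} + \frac{\left(-5620\right) 558}{2366104}} = \sqrt{4439128 \cdot \frac{1}{115520} - \frac{391995}{295763}} = \sqrt{\frac{554891}{14440} - \frac{391995}{295763}} = \sqrt{\frac{158455819033}{4270817720}} = \frac{\sqrt{468653684046571790}}{112389940}$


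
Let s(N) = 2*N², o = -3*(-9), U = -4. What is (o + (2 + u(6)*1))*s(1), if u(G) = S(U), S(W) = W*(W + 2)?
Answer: 74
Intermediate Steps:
S(W) = W*(2 + W)
o = 27
u(G) = 8 (u(G) = -4*(2 - 4) = -4*(-2) = 8)
(o + (2 + u(6)*1))*s(1) = (27 + (2 + 8*1))*(2*1²) = (27 + (2 + 8))*(2*1) = (27 + 10)*2 = 37*2 = 74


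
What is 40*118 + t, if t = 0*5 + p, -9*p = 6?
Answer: 14158/3 ≈ 4719.3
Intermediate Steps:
p = -⅔ (p = -⅑*6 = -⅔ ≈ -0.66667)
t = -⅔ (t = 0*5 - ⅔ = 0 - ⅔ = -⅔ ≈ -0.66667)
40*118 + t = 40*118 - ⅔ = 4720 - ⅔ = 14158/3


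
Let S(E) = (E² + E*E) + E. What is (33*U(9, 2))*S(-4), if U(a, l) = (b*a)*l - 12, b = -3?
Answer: -60984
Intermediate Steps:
U(a, l) = -12 - 3*a*l (U(a, l) = (-3*a)*l - 12 = -3*a*l - 12 = -12 - 3*a*l)
S(E) = E + 2*E² (S(E) = (E² + E²) + E = 2*E² + E = E + 2*E²)
(33*U(9, 2))*S(-4) = (33*(-12 - 3*9*2))*(-4*(1 + 2*(-4))) = (33*(-12 - 54))*(-4*(1 - 8)) = (33*(-66))*(-4*(-7)) = -2178*28 = -60984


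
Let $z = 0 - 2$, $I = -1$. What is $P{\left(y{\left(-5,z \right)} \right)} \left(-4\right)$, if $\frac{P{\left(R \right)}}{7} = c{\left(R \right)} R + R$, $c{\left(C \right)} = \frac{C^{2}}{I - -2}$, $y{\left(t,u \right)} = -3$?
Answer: $840$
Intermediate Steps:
$z = -2$
$c{\left(C \right)} = C^{2}$ ($c{\left(C \right)} = \frac{C^{2}}{-1 - -2} = \frac{C^{2}}{-1 + 2} = \frac{C^{2}}{1} = C^{2} \cdot 1 = C^{2}$)
$P{\left(R \right)} = 7 R + 7 R^{3}$ ($P{\left(R \right)} = 7 \left(R^{2} R + R\right) = 7 \left(R^{3} + R\right) = 7 \left(R + R^{3}\right) = 7 R + 7 R^{3}$)
$P{\left(y{\left(-5,z \right)} \right)} \left(-4\right) = 7 \left(-3\right) \left(1 + \left(-3\right)^{2}\right) \left(-4\right) = 7 \left(-3\right) \left(1 + 9\right) \left(-4\right) = 7 \left(-3\right) 10 \left(-4\right) = \left(-210\right) \left(-4\right) = 840$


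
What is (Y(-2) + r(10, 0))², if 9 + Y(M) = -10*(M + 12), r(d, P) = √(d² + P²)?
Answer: 9801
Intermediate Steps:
r(d, P) = √(P² + d²)
Y(M) = -129 - 10*M (Y(M) = -9 - 10*(M + 12) = -9 - 10*(12 + M) = -9 + (-120 - 10*M) = -129 - 10*M)
(Y(-2) + r(10, 0))² = ((-129 - 10*(-2)) + √(0² + 10²))² = ((-129 + 20) + √(0 + 100))² = (-109 + √100)² = (-109 + 10)² = (-99)² = 9801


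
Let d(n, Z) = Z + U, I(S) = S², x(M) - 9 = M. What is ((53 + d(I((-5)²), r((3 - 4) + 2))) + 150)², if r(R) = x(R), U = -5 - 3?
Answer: 42025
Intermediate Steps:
U = -8
x(M) = 9 + M
r(R) = 9 + R
d(n, Z) = -8 + Z (d(n, Z) = Z - 8 = -8 + Z)
((53 + d(I((-5)²), r((3 - 4) + 2))) + 150)² = ((53 + (-8 + (9 + ((3 - 4) + 2)))) + 150)² = ((53 + (-8 + (9 + (-1 + 2)))) + 150)² = ((53 + (-8 + (9 + 1))) + 150)² = ((53 + (-8 + 10)) + 150)² = ((53 + 2) + 150)² = (55 + 150)² = 205² = 42025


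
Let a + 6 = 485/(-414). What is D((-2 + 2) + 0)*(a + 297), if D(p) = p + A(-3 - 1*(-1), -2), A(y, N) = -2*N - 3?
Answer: 119989/414 ≈ 289.83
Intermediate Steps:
A(y, N) = -3 - 2*N
a = -2969/414 (a = -6 + 485/(-414) = -6 + 485*(-1/414) = -6 - 485/414 = -2969/414 ≈ -7.1715)
D(p) = 1 + p (D(p) = p + (-3 - 2*(-2)) = p + (-3 + 4) = p + 1 = 1 + p)
D((-2 + 2) + 0)*(a + 297) = (1 + ((-2 + 2) + 0))*(-2969/414 + 297) = (1 + (0 + 0))*(119989/414) = (1 + 0)*(119989/414) = 1*(119989/414) = 119989/414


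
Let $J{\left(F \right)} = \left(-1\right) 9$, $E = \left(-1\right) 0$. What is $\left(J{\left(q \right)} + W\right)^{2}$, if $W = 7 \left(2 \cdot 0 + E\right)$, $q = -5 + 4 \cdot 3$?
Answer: $81$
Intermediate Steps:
$E = 0$
$q = 7$ ($q = -5 + 12 = 7$)
$W = 0$ ($W = 7 \left(2 \cdot 0 + 0\right) = 7 \left(0 + 0\right) = 7 \cdot 0 = 0$)
$J{\left(F \right)} = -9$
$\left(J{\left(q \right)} + W\right)^{2} = \left(-9 + 0\right)^{2} = \left(-9\right)^{2} = 81$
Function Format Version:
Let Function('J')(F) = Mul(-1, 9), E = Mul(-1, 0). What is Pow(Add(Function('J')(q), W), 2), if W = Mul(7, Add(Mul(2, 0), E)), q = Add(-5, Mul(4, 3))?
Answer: 81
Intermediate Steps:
E = 0
q = 7 (q = Add(-5, 12) = 7)
W = 0 (W = Mul(7, Add(Mul(2, 0), 0)) = Mul(7, Add(0, 0)) = Mul(7, 0) = 0)
Function('J')(F) = -9
Pow(Add(Function('J')(q), W), 2) = Pow(Add(-9, 0), 2) = Pow(-9, 2) = 81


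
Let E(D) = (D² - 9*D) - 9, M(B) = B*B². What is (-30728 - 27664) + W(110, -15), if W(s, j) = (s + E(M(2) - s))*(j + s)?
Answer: 1026793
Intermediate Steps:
M(B) = B³
E(D) = -9 + D² - 9*D
W(s, j) = (j + s)*(-81 + (8 - s)² + 10*s) (W(s, j) = (s + (-9 + (2³ - s)² - 9*(2³ - s)))*(j + s) = (s + (-9 + (8 - s)² - 9*(8 - s)))*(j + s) = (s + (-9 + (8 - s)² + (-72 + 9*s)))*(j + s) = (s + (-81 + (8 - s)² + 9*s))*(j + s) = (-81 + (8 - s)² + 10*s)*(j + s) = (j + s)*(-81 + (8 - s)² + 10*s))
(-30728 - 27664) + W(110, -15) = (-30728 - 27664) + (110³ - 17*(-15) - 17*110 - 6*110² - 15*110² - 6*(-15)*110) = -58392 + (1331000 + 255 - 1870 - 6*12100 - 15*12100 + 9900) = -58392 + (1331000 + 255 - 1870 - 72600 - 181500 + 9900) = -58392 + 1085185 = 1026793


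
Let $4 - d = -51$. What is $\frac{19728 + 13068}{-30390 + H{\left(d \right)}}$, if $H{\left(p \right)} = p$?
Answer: $- \frac{32796}{30335} \approx -1.0811$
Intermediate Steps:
$d = 55$ ($d = 4 - -51 = 4 + 51 = 55$)
$\frac{19728 + 13068}{-30390 + H{\left(d \right)}} = \frac{19728 + 13068}{-30390 + 55} = \frac{32796}{-30335} = 32796 \left(- \frac{1}{30335}\right) = - \frac{32796}{30335}$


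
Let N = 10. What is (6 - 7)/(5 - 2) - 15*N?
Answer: -451/3 ≈ -150.33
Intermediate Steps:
(6 - 7)/(5 - 2) - 15*N = (6 - 7)/(5 - 2) - 15*10 = -1/3 - 150 = -1*⅓ - 150 = -⅓ - 150 = -451/3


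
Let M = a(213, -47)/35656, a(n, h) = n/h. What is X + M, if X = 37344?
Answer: 62582269995/1675832 ≈ 37344.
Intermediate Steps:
M = -213/1675832 (M = (213/(-47))/35656 = (213*(-1/47))*(1/35656) = -213/47*1/35656 = -213/1675832 ≈ -0.00012710)
X + M = 37344 - 213/1675832 = 62582269995/1675832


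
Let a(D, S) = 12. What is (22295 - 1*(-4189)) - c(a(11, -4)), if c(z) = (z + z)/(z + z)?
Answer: 26483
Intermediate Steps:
c(z) = 1 (c(z) = (2*z)/((2*z)) = (2*z)*(1/(2*z)) = 1)
(22295 - 1*(-4189)) - c(a(11, -4)) = (22295 - 1*(-4189)) - 1*1 = (22295 + 4189) - 1 = 26484 - 1 = 26483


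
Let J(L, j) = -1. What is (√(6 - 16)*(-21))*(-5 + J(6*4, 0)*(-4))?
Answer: 21*I*√10 ≈ 66.408*I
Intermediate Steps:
(√(6 - 16)*(-21))*(-5 + J(6*4, 0)*(-4)) = (√(6 - 16)*(-21))*(-5 - 1*(-4)) = (√(-10)*(-21))*(-5 + 4) = ((I*√10)*(-21))*(-1) = -21*I*√10*(-1) = 21*I*√10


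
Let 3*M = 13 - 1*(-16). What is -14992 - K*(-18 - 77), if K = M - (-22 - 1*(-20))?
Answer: -41651/3 ≈ -13884.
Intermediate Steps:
M = 29/3 (M = (13 - 1*(-16))/3 = (13 + 16)/3 = (⅓)*29 = 29/3 ≈ 9.6667)
K = 35/3 (K = 29/3 - (-22 - 1*(-20)) = 29/3 - (-22 + 20) = 29/3 - 1*(-2) = 29/3 + 2 = 35/3 ≈ 11.667)
-14992 - K*(-18 - 77) = -14992 - 35*(-18 - 77)/3 = -14992 - 35*(-95)/3 = -14992 - 1*(-3325/3) = -14992 + 3325/3 = -41651/3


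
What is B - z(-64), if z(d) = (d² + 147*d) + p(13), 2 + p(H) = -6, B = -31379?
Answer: -26059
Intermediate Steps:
p(H) = -8 (p(H) = -2 - 6 = -8)
z(d) = -8 + d² + 147*d (z(d) = (d² + 147*d) - 8 = -8 + d² + 147*d)
B - z(-64) = -31379 - (-8 + (-64)² + 147*(-64)) = -31379 - (-8 + 4096 - 9408) = -31379 - 1*(-5320) = -31379 + 5320 = -26059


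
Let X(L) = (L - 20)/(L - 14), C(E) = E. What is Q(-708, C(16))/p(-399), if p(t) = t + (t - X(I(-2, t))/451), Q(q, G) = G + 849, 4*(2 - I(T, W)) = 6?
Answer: -702207/647819 ≈ -1.0840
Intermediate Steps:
I(T, W) = ½ (I(T, W) = 2 - ¼*6 = 2 - 3/2 = ½)
Q(q, G) = 849 + G
X(L) = (-20 + L)/(-14 + L)
p(t) = -13/4059 + 2*t (p(t) = t + (t - (-20 + ½)/(-14 + ½)/451) = t + (t - -39/2/(-27/2)/451) = t + (t - (-2/27*(-39/2))/451) = t + (t - 13/(9*451)) = t + (t - 1*13/4059) = t + (t - 13/4059) = t + (-13/4059 + t) = -13/4059 + 2*t)
Q(-708, C(16))/p(-399) = (849 + 16)/(-13/4059 + 2*(-399)) = 865/(-13/4059 - 798) = 865/(-3239095/4059) = 865*(-4059/3239095) = -702207/647819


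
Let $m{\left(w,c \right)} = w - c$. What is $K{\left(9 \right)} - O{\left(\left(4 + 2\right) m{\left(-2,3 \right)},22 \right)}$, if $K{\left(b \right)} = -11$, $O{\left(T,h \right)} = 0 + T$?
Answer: $19$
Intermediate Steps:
$O{\left(T,h \right)} = T$
$K{\left(9 \right)} - O{\left(\left(4 + 2\right) m{\left(-2,3 \right)},22 \right)} = -11 - \left(4 + 2\right) \left(-2 - 3\right) = -11 - 6 \left(-2 - 3\right) = -11 - 6 \left(-5\right) = -11 - -30 = -11 + 30 = 19$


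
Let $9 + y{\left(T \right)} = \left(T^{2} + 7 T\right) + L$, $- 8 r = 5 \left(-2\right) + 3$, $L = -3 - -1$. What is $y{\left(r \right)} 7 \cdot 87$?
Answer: $- \frac{160167}{64} \approx -2502.6$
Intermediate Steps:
$L = -2$ ($L = -3 + 1 = -2$)
$r = \frac{7}{8}$ ($r = - \frac{5 \left(-2\right) + 3}{8} = - \frac{-10 + 3}{8} = \left(- \frac{1}{8}\right) \left(-7\right) = \frac{7}{8} \approx 0.875$)
$y{\left(T \right)} = -11 + T^{2} + 7 T$ ($y{\left(T \right)} = -9 - \left(2 - T^{2} - 7 T\right) = -9 + \left(-2 + T^{2} + 7 T\right) = -11 + T^{2} + 7 T$)
$y{\left(r \right)} 7 \cdot 87 = \left(-11 + \left(\frac{7}{8}\right)^{2} + 7 \cdot \frac{7}{8}\right) 7 \cdot 87 = \left(-11 + \frac{49}{64} + \frac{49}{8}\right) 7 \cdot 87 = \left(- \frac{263}{64}\right) 7 \cdot 87 = \left(- \frac{1841}{64}\right) 87 = - \frac{160167}{64}$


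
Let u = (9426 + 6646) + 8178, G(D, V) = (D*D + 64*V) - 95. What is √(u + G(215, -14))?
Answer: 2*√17371 ≈ 263.60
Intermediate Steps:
G(D, V) = -95 + D² + 64*V (G(D, V) = (D² + 64*V) - 95 = -95 + D² + 64*V)
u = 24250 (u = 16072 + 8178 = 24250)
√(u + G(215, -14)) = √(24250 + (-95 + 215² + 64*(-14))) = √(24250 + (-95 + 46225 - 896)) = √(24250 + 45234) = √69484 = 2*√17371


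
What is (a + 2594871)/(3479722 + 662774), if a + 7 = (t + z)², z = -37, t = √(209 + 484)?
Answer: 432821/690416 - 37*√77/690416 ≈ 0.62643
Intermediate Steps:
t = 3*√77 (t = √693 = 3*√77 ≈ 26.325)
a = -7 + (-37 + 3*√77)² (a = -7 + (3*√77 - 37)² = -7 + (-37 + 3*√77)² ≈ 106.96)
(a + 2594871)/(3479722 + 662774) = ((2055 - 222*√77) + 2594871)/(3479722 + 662774) = (2596926 - 222*√77)/4142496 = (2596926 - 222*√77)*(1/4142496) = 432821/690416 - 37*√77/690416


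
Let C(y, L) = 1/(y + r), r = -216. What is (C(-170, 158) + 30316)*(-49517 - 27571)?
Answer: -451040924400/193 ≈ -2.3370e+9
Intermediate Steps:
C(y, L) = 1/(-216 + y) (C(y, L) = 1/(y - 216) = 1/(-216 + y))
(C(-170, 158) + 30316)*(-49517 - 27571) = (1/(-216 - 170) + 30316)*(-49517 - 27571) = (1/(-386) + 30316)*(-77088) = (-1/386 + 30316)*(-77088) = (11701975/386)*(-77088) = -451040924400/193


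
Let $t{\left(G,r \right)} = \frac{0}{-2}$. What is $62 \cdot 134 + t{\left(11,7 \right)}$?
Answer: $8308$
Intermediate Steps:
$t{\left(G,r \right)} = 0$ ($t{\left(G,r \right)} = 0 \left(- \frac{1}{2}\right) = 0$)
$62 \cdot 134 + t{\left(11,7 \right)} = 62 \cdot 134 + 0 = 8308 + 0 = 8308$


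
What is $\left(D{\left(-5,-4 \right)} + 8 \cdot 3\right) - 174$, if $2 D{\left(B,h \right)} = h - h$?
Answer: $-150$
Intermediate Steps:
$D{\left(B,h \right)} = 0$ ($D{\left(B,h \right)} = \frac{h - h}{2} = \frac{1}{2} \cdot 0 = 0$)
$\left(D{\left(-5,-4 \right)} + 8 \cdot 3\right) - 174 = \left(0 + 8 \cdot 3\right) - 174 = \left(0 + 24\right) - 174 = 24 - 174 = -150$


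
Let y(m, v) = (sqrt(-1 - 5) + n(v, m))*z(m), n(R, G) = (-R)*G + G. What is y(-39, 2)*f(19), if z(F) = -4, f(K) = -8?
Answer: 1248 + 32*I*sqrt(6) ≈ 1248.0 + 78.384*I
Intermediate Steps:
n(R, G) = G - G*R (n(R, G) = -G*R + G = G - G*R)
y(m, v) = -4*I*sqrt(6) - 4*m*(1 - v) (y(m, v) = (sqrt(-1 - 5) + m*(1 - v))*(-4) = (sqrt(-6) + m*(1 - v))*(-4) = (I*sqrt(6) + m*(1 - v))*(-4) = -4*I*sqrt(6) - 4*m*(1 - v))
y(-39, 2)*f(19) = (-4*I*sqrt(6) + 4*(-39)*(-1 + 2))*(-8) = (-4*I*sqrt(6) + 4*(-39)*1)*(-8) = (-4*I*sqrt(6) - 156)*(-8) = (-156 - 4*I*sqrt(6))*(-8) = 1248 + 32*I*sqrt(6)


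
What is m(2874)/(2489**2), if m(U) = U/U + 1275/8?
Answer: 1283/49560968 ≈ 2.5887e-5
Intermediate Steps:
m(U) = 1283/8 (m(U) = 1 + 1275*(1/8) = 1 + 1275/8 = 1283/8)
m(2874)/(2489**2) = 1283/(8*(2489**2)) = (1283/8)/6195121 = (1283/8)*(1/6195121) = 1283/49560968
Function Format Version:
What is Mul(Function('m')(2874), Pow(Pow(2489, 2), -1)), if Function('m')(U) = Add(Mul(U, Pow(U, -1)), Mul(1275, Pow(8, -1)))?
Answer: Rational(1283, 49560968) ≈ 2.5887e-5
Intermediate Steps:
Function('m')(U) = Rational(1283, 8) (Function('m')(U) = Add(1, Mul(1275, Rational(1, 8))) = Add(1, Rational(1275, 8)) = Rational(1283, 8))
Mul(Function('m')(2874), Pow(Pow(2489, 2), -1)) = Mul(Rational(1283, 8), Pow(Pow(2489, 2), -1)) = Mul(Rational(1283, 8), Pow(6195121, -1)) = Mul(Rational(1283, 8), Rational(1, 6195121)) = Rational(1283, 49560968)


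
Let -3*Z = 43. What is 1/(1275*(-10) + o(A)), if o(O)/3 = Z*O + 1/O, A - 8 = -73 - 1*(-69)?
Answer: -4/51685 ≈ -7.7392e-5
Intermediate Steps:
Z = -43/3 (Z = -⅓*43 = -43/3 ≈ -14.333)
A = 4 (A = 8 + (-73 - 1*(-69)) = 8 + (-73 + 69) = 8 - 4 = 4)
o(O) = -43*O + 3/O (o(O) = 3*(-43*O/3 + 1/O) = 3*(1/O - 43*O/3) = -43*O + 3/O)
1/(1275*(-10) + o(A)) = 1/(1275*(-10) + (-43*4 + 3/4)) = 1/(-12750 + (-172 + 3*(¼))) = 1/(-12750 + (-172 + ¾)) = 1/(-12750 - 685/4) = 1/(-51685/4) = -4/51685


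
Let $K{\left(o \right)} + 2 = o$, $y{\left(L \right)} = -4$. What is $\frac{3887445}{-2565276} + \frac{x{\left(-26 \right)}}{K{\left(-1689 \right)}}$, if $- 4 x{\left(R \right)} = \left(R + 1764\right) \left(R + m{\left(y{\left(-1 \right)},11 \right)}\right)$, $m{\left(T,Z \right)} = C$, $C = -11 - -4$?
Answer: $- \frac{14451959807}{1445960572} \approx -9.9947$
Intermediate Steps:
$C = -7$ ($C = -11 + 4 = -7$)
$K{\left(o \right)} = -2 + o$
$m{\left(T,Z \right)} = -7$
$x{\left(R \right)} = - \frac{\left(-7 + R\right) \left(1764 + R\right)}{4}$ ($x{\left(R \right)} = - \frac{\left(R + 1764\right) \left(R - 7\right)}{4} = - \frac{\left(1764 + R\right) \left(-7 + R\right)}{4} = - \frac{\left(-7 + R\right) \left(1764 + R\right)}{4}$)
$\frac{3887445}{-2565276} + \frac{x{\left(-26 \right)}}{K{\left(-1689 \right)}} = \frac{3887445}{-2565276} + \frac{3087 - - \frac{22841}{2} - \frac{\left(-26\right)^{2}}{4}}{-2 - 1689} = 3887445 \left(- \frac{1}{2565276}\right) + \frac{3087 + \frac{22841}{2} - 169}{-1691} = - \frac{1295815}{855092} + \left(3087 + \frac{22841}{2} - 169\right) \left(- \frac{1}{1691}\right) = - \frac{1295815}{855092} + \frac{28677}{2} \left(- \frac{1}{1691}\right) = - \frac{1295815}{855092} - \frac{28677}{3382} = - \frac{14451959807}{1445960572}$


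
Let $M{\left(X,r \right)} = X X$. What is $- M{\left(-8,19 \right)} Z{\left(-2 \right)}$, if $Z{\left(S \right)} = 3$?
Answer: $-192$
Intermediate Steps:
$M{\left(X,r \right)} = X^{2}$
$- M{\left(-8,19 \right)} Z{\left(-2 \right)} = - \left(-8\right)^{2} \cdot 3 = \left(-1\right) 64 \cdot 3 = \left(-64\right) 3 = -192$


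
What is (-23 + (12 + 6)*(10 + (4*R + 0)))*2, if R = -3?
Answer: -118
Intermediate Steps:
(-23 + (12 + 6)*(10 + (4*R + 0)))*2 = (-23 + (12 + 6)*(10 + (4*(-3) + 0)))*2 = (-23 + 18*(10 + (-12 + 0)))*2 = (-23 + 18*(10 - 12))*2 = (-23 + 18*(-2))*2 = (-23 - 36)*2 = -59*2 = -118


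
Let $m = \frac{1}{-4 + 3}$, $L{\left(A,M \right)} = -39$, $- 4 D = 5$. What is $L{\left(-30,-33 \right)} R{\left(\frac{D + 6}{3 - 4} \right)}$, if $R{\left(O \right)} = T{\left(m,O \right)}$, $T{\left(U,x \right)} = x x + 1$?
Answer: $- \frac{14703}{16} \approx -918.94$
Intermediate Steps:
$D = - \frac{5}{4}$ ($D = \left(- \frac{1}{4}\right) 5 = - \frac{5}{4} \approx -1.25$)
$m = -1$ ($m = \frac{1}{-1} = -1$)
$T{\left(U,x \right)} = 1 + x^{2}$ ($T{\left(U,x \right)} = x^{2} + 1 = 1 + x^{2}$)
$R{\left(O \right)} = 1 + O^{2}$
$L{\left(-30,-33 \right)} R{\left(\frac{D + 6}{3 - 4} \right)} = - 39 \left(1 + \left(\frac{- \frac{5}{4} + 6}{3 - 4}\right)^{2}\right) = - 39 \left(1 + \left(\frac{19}{4 \left(-1\right)}\right)^{2}\right) = - 39 \left(1 + \left(\frac{19}{4} \left(-1\right)\right)^{2}\right) = - 39 \left(1 + \left(- \frac{19}{4}\right)^{2}\right) = - 39 \left(1 + \frac{361}{16}\right) = \left(-39\right) \frac{377}{16} = - \frac{14703}{16}$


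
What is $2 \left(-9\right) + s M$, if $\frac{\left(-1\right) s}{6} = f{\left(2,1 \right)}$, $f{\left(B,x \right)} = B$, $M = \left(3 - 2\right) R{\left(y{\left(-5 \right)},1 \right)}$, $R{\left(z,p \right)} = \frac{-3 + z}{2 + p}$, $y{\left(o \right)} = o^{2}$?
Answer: $-106$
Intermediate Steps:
$R{\left(z,p \right)} = \frac{-3 + z}{2 + p}$
$M = \frac{22}{3}$ ($M = \left(3 - 2\right) \frac{-3 + \left(-5\right)^{2}}{2 + 1} = 1 \frac{-3 + 25}{3} = 1 \cdot \frac{1}{3} \cdot 22 = 1 \cdot \frac{22}{3} = \frac{22}{3} \approx 7.3333$)
$s = -12$ ($s = \left(-6\right) 2 = -12$)
$2 \left(-9\right) + s M = 2 \left(-9\right) - 88 = -18 - 88 = -106$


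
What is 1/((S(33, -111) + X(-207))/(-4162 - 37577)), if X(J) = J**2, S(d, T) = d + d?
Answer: -13913/14305 ≈ -0.97260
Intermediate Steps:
S(d, T) = 2*d
1/((S(33, -111) + X(-207))/(-4162 - 37577)) = 1/((2*33 + (-207)**2)/(-4162 - 37577)) = 1/((66 + 42849)/(-41739)) = 1/(42915*(-1/41739)) = 1/(-14305/13913) = -13913/14305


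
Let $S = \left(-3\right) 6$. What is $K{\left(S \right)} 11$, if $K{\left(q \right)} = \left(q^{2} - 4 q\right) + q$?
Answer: $4158$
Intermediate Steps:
$S = -18$
$K{\left(q \right)} = q^{2} - 3 q$
$K{\left(S \right)} 11 = - 18 \left(-3 - 18\right) 11 = \left(-18\right) \left(-21\right) 11 = 378 \cdot 11 = 4158$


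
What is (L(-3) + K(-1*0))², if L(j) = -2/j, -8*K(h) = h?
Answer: 4/9 ≈ 0.44444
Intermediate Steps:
K(h) = -h/8
(L(-3) + K(-1*0))² = (-2/(-3) - (-1)*0/8)² = (-2*(-⅓) - ⅛*0)² = (⅔ + 0)² = (⅔)² = 4/9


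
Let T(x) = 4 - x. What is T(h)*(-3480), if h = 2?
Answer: -6960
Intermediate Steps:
T(h)*(-3480) = (4 - 1*2)*(-3480) = (4 - 2)*(-3480) = 2*(-3480) = -6960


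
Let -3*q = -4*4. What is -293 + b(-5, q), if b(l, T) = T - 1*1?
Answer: -866/3 ≈ -288.67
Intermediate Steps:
q = 16/3 (q = -(-4)*4/3 = -1/3*(-16) = 16/3 ≈ 5.3333)
b(l, T) = -1 + T (b(l, T) = T - 1 = -1 + T)
-293 + b(-5, q) = -293 + (-1 + 16/3) = -293 + 13/3 = -866/3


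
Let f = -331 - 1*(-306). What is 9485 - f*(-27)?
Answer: 8810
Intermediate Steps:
f = -25 (f = -331 + 306 = -25)
9485 - f*(-27) = 9485 - (-25)*(-27) = 9485 - 1*675 = 9485 - 675 = 8810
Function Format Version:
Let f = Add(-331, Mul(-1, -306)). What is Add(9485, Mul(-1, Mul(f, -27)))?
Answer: 8810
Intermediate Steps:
f = -25 (f = Add(-331, 306) = -25)
Add(9485, Mul(-1, Mul(f, -27))) = Add(9485, Mul(-1, Mul(-25, -27))) = Add(9485, Mul(-1, 675)) = Add(9485, -675) = 8810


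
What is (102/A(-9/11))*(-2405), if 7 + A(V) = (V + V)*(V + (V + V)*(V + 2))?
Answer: 326507610/3323 ≈ 98257.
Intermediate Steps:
A(V) = -7 + 2*V*(V + 2*V*(2 + V)) (A(V) = -7 + (V + V)*(V + (V + V)*(V + 2)) = -7 + (2*V)*(V + (2*V)*(2 + V)) = -7 + (2*V)*(V + 2*V*(2 + V)) = -7 + 2*V*(V + 2*V*(2 + V)))
(102/A(-9/11))*(-2405) = (102/(-7 + 4*(-9/11)**3 + 10*(-9/11)**2))*(-2405) = (102/(-7 + 4*(-729/1331) + 10*(81/121)))*(-2405) = (102/(-7 - 2916/1331 + 810/121))*(-2405) = (102/(-3323/1331))*(-2405) = (102*(-1331/3323))*(-2405) = -135762/3323*(-2405) = 326507610/3323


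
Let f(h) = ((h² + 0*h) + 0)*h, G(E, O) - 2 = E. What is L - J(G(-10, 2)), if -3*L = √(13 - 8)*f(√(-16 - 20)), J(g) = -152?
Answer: 152 + 72*I*√5 ≈ 152.0 + 161.0*I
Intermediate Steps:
G(E, O) = 2 + E
f(h) = h³ (f(h) = ((h² + 0) + 0)*h = (h² + 0)*h = h²*h = h³)
L = 72*I*√5 (L = -√(13 - 8)*(√(-16 - 20))³/3 = -√5*(√(-36))³/3 = -√5*(6*I)³/3 = -√5*(-216*I)/3 = -(-72)*I*√5 = 72*I*√5 ≈ 161.0*I)
L - J(G(-10, 2)) = 72*I*√5 - 1*(-152) = 72*I*√5 + 152 = 152 + 72*I*√5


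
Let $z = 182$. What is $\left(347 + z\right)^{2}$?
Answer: $279841$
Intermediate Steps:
$\left(347 + z\right)^{2} = \left(347 + 182\right)^{2} = 529^{2} = 279841$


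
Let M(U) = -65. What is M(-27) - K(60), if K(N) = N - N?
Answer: -65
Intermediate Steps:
K(N) = 0
M(-27) - K(60) = -65 - 1*0 = -65 + 0 = -65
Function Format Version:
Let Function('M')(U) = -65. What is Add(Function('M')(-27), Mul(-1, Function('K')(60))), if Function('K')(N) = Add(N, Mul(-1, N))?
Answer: -65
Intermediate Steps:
Function('K')(N) = 0
Add(Function('M')(-27), Mul(-1, Function('K')(60))) = Add(-65, Mul(-1, 0)) = Add(-65, 0) = -65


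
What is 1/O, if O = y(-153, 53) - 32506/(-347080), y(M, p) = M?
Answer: -173540/26535367 ≈ -0.0065399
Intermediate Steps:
O = -26535367/173540 (O = -153 - 32506/(-347080) = -153 - 32506*(-1/347080) = -153 + 16253/173540 = -26535367/173540 ≈ -152.91)
1/O = 1/(-26535367/173540) = -173540/26535367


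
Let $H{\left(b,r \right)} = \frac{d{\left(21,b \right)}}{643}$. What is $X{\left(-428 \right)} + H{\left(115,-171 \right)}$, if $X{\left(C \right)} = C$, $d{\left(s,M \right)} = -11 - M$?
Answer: $- \frac{275330}{643} \approx -428.2$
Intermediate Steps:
$H{\left(b,r \right)} = - \frac{11}{643} - \frac{b}{643}$ ($H{\left(b,r \right)} = \frac{-11 - b}{643} = \left(-11 - b\right) \frac{1}{643} = - \frac{11}{643} - \frac{b}{643}$)
$X{\left(-428 \right)} + H{\left(115,-171 \right)} = -428 - \frac{126}{643} = - \frac{275330}{643}$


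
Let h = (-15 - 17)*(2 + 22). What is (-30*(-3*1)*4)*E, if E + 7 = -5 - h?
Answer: 272160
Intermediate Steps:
h = -768 (h = -32*24 = -768)
E = 756 (E = -7 + (-5 - 1*(-768)) = -7 + (-5 + 768) = -7 + 763 = 756)
(-30*(-3*1)*4)*E = -30*(-3*1)*4*756 = -(-90)*4*756 = -30*(-12)*756 = 360*756 = 272160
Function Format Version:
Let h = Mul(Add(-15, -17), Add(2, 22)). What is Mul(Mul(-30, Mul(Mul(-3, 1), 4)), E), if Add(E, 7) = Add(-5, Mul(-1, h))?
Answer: 272160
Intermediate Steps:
h = -768 (h = Mul(-32, 24) = -768)
E = 756 (E = Add(-7, Add(-5, Mul(-1, -768))) = Add(-7, Add(-5, 768)) = Add(-7, 763) = 756)
Mul(Mul(-30, Mul(Mul(-3, 1), 4)), E) = Mul(Mul(-30, Mul(Mul(-3, 1), 4)), 756) = Mul(Mul(-30, Mul(-3, 4)), 756) = Mul(Mul(-30, -12), 756) = Mul(360, 756) = 272160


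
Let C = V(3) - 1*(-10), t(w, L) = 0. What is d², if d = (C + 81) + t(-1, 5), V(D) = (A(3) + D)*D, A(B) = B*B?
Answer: 16129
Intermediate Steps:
A(B) = B²
V(D) = D*(9 + D) (V(D) = (3² + D)*D = (9 + D)*D = D*(9 + D))
C = 46 (C = 3*(9 + 3) - 1*(-10) = 3*12 + 10 = 36 + 10 = 46)
d = 127 (d = (46 + 81) + 0 = 127 + 0 = 127)
d² = 127² = 16129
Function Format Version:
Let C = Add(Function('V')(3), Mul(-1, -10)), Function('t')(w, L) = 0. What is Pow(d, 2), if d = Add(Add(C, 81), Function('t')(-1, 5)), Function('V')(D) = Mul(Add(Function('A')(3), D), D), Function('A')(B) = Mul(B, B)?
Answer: 16129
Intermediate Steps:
Function('A')(B) = Pow(B, 2)
Function('V')(D) = Mul(D, Add(9, D)) (Function('V')(D) = Mul(Add(Pow(3, 2), D), D) = Mul(Add(9, D), D) = Mul(D, Add(9, D)))
C = 46 (C = Add(Mul(3, Add(9, 3)), Mul(-1, -10)) = Add(Mul(3, 12), 10) = Add(36, 10) = 46)
d = 127 (d = Add(Add(46, 81), 0) = Add(127, 0) = 127)
Pow(d, 2) = Pow(127, 2) = 16129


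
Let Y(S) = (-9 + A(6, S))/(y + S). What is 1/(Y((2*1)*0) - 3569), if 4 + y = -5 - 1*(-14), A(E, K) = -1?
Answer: -1/3571 ≈ -0.00028003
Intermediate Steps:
y = 5 (y = -4 + (-5 - 1*(-14)) = -4 + (-5 + 14) = -4 + 9 = 5)
Y(S) = -10/(5 + S) (Y(S) = (-9 - 1)/(5 + S) = -10/(5 + S))
1/(Y((2*1)*0) - 3569) = 1/(-10/(5 + (2*1)*0) - 3569) = 1/(-10/(5 + 2*0) - 3569) = 1/(-10/(5 + 0) - 3569) = 1/(-10/5 - 3569) = 1/(-10*1/5 - 3569) = 1/(-2 - 3569) = 1/(-3571) = -1/3571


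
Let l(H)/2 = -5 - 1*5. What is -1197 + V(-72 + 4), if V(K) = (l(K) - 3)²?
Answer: -668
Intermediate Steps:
l(H) = -20 (l(H) = 2*(-5 - 1*5) = 2*(-5 - 5) = 2*(-10) = -20)
V(K) = 529 (V(K) = (-20 - 3)² = (-23)² = 529)
-1197 + V(-72 + 4) = -1197 + 529 = -668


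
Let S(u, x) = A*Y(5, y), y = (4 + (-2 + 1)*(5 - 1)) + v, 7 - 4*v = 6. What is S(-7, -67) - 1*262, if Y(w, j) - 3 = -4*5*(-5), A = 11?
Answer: 871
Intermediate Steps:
v = ¼ (v = 7/4 - ¼*6 = 7/4 - 3/2 = ¼ ≈ 0.25000)
y = ¼ (y = (4 + (-2 + 1)*(5 - 1)) + ¼ = (4 - 1*4) + ¼ = (4 - 4) + ¼ = 0 + ¼ = ¼ ≈ 0.25000)
Y(w, j) = 103 (Y(w, j) = 3 - 4*5*(-5) = 3 - 20*(-5) = 3 + 100 = 103)
S(u, x) = 1133 (S(u, x) = 11*103 = 1133)
S(-7, -67) - 1*262 = 1133 - 1*262 = 1133 - 262 = 871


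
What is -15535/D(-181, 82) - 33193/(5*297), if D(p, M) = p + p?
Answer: 11053609/537570 ≈ 20.562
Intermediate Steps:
D(p, M) = 2*p
-15535/D(-181, 82) - 33193/(5*297) = -15535/(2*(-181)) - 33193/(5*297) = -15535/(-362) - 33193/1485 = -15535*(-1/362) - 33193*1/1485 = 15535/362 - 33193/1485 = 11053609/537570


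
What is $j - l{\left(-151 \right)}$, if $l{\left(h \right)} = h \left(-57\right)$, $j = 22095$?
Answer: $13488$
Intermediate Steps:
$l{\left(h \right)} = - 57 h$
$j - l{\left(-151 \right)} = 22095 - \left(-57\right) \left(-151\right) = 22095 - 8607 = 13488$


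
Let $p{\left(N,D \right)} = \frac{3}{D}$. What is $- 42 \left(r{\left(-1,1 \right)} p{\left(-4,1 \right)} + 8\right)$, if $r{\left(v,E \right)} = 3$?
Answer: $-714$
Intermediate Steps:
$- 42 \left(r{\left(-1,1 \right)} p{\left(-4,1 \right)} + 8\right) = - 42 \left(3 \cdot \frac{3}{1} + 8\right) = - 42 \left(3 \cdot 3 \cdot 1 + 8\right) = - 42 \left(3 \cdot 3 + 8\right) = - 42 \left(9 + 8\right) = \left(-42\right) 17 = -714$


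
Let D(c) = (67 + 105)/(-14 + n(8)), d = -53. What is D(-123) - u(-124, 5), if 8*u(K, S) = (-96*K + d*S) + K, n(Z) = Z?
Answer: -35233/24 ≈ -1468.0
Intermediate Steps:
D(c) = -86/3 (D(c) = (67 + 105)/(-14 + 8) = 172/(-6) = 172*(-1/6) = -86/3)
u(K, S) = -95*K/8 - 53*S/8 (u(K, S) = ((-96*K - 53*S) + K)/8 = (-95*K - 53*S)/8 = -95*K/8 - 53*S/8)
D(-123) - u(-124, 5) = -86/3 - (-95/8*(-124) - 53/8*5) = -86/3 - (2945/2 - 265/8) = -86/3 - 1*11515/8 = -86/3 - 11515/8 = -35233/24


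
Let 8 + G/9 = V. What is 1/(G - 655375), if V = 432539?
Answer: 1/3237404 ≈ 3.0889e-7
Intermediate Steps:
G = 3892779 (G = -72 + 9*432539 = -72 + 3892851 = 3892779)
1/(G - 655375) = 1/(3892779 - 655375) = 1/3237404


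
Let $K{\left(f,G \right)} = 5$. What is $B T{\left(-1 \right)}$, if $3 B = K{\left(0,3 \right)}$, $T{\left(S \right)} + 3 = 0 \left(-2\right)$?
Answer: $-5$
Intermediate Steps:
$T{\left(S \right)} = -3$ ($T{\left(S \right)} = -3 + 0 \left(-2\right) = -3 + 0 = -3$)
$B = \frac{5}{3}$ ($B = \frac{1}{3} \cdot 5 = \frac{5}{3} \approx 1.6667$)
$B T{\left(-1 \right)} = \frac{5}{3} \left(-3\right) = -5$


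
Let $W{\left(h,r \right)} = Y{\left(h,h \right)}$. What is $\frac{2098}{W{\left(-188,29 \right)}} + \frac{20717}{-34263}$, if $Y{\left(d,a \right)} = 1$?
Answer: $\frac{71863057}{34263} \approx 2097.4$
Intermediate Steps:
$W{\left(h,r \right)} = 1$
$\frac{2098}{W{\left(-188,29 \right)}} + \frac{20717}{-34263} = \frac{2098}{1} + \frac{20717}{-34263} = 2098 \cdot 1 + 20717 \left(- \frac{1}{34263}\right) = 2098 - \frac{20717}{34263} = \frac{71863057}{34263}$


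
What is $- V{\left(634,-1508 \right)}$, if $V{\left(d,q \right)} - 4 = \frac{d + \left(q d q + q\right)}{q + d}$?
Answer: $\frac{720876103}{437} \approx 1.6496 \cdot 10^{6}$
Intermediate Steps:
$V{\left(d,q \right)} = 4 + \frac{d + q + d q^{2}}{d + q}$ ($V{\left(d,q \right)} = 4 + \frac{d + \left(q d q + q\right)}{q + d} = 4 + \frac{d + \left(d q q + q\right)}{d + q} = 4 + \frac{d + \left(d q^{2} + q\right)}{d + q} = 4 + \frac{d + \left(q + d q^{2}\right)}{d + q} = 4 + \frac{d + q + d q^{2}}{d + q}$)
$- V{\left(634,-1508 \right)} = - \frac{5 \cdot 634 + 5 \left(-1508\right) + 634 \left(-1508\right)^{2}}{634 - 1508} = - \frac{3170 - 7540 + 634 \cdot 2274064}{-874} = - \frac{\left(-1\right) \left(3170 - 7540 + 1441756576\right)}{874} = - \frac{\left(-1\right) 1441752206}{874} = \left(-1\right) \left(- \frac{720876103}{437}\right) = \frac{720876103}{437}$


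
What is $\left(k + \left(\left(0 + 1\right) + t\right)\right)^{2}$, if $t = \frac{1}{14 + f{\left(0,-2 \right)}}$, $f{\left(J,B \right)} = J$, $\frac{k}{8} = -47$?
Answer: $\frac{27552001}{196} \approx 1.4057 \cdot 10^{5}$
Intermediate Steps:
$k = -376$ ($k = 8 \left(-47\right) = -376$)
$t = \frac{1}{14}$ ($t = \frac{1}{14 + 0} = \frac{1}{14} \approx 0.071429$)
$\left(k + \left(\left(0 + 1\right) + t\right)\right)^{2} = \left(-376 + \left(\left(0 + 1\right) + \frac{1}{14}\right)\right)^{2} = \left(-376 + \left(1 + \frac{1}{14}\right)\right)^{2} = \left(-376 + \frac{15}{14}\right)^{2} = \left(- \frac{5249}{14}\right)^{2} = \frac{27552001}{196}$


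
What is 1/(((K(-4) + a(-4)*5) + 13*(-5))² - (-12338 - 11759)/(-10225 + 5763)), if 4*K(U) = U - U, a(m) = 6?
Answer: 4462/5441853 ≈ 0.00081994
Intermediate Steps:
K(U) = 0 (K(U) = (U - U)/4 = (¼)*0 = 0)
1/(((K(-4) + a(-4)*5) + 13*(-5))² - (-12338 - 11759)/(-10225 + 5763)) = 1/(((0 + 6*5) + 13*(-5))² - (-12338 - 11759)/(-10225 + 5763)) = 1/(((0 + 30) - 65)² - (-24097)/(-4462)) = 1/((30 - 65)² - (-24097)*(-1)/4462) = 1/((-35)² - 1*24097/4462) = 1/(1225 - 24097/4462) = 1/(5441853/4462) = 4462/5441853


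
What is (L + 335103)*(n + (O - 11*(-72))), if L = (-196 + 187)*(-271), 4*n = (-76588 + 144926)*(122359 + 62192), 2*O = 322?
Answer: 1064257272394275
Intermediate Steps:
O = 161 (O = (1/2)*322 = 161)
n = 6305923119/2 (n = ((-76588 + 144926)*(122359 + 62192))/4 = (68338*184551)/4 = (1/4)*12611846238 = 6305923119/2 ≈ 3.1530e+9)
L = 2439 (L = -9*(-271) = 2439)
(L + 335103)*(n + (O - 11*(-72))) = (2439 + 335103)*(6305923119/2 + (161 - 11*(-72))) = 337542*(6305923119/2 + (161 + 792)) = 337542*(6305923119/2 + 953) = 337542*(6305925025/2) = 1064257272394275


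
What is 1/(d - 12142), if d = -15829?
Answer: -1/27971 ≈ -3.5751e-5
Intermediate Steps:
1/(d - 12142) = 1/(-15829 - 12142) = 1/(-27971) = -1/27971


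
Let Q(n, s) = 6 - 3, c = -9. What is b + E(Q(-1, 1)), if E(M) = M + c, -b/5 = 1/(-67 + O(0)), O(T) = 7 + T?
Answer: -71/12 ≈ -5.9167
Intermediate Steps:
b = 1/12 (b = -5/(-67 + (7 + 0)) = -5/(-67 + 7) = -5/(-60) = -5*(-1/60) = 1/12 ≈ 0.083333)
Q(n, s) = 3
E(M) = -9 + M (E(M) = M - 9 = -9 + M)
b + E(Q(-1, 1)) = 1/12 + (-9 + 3) = 1/12 - 6 = -71/12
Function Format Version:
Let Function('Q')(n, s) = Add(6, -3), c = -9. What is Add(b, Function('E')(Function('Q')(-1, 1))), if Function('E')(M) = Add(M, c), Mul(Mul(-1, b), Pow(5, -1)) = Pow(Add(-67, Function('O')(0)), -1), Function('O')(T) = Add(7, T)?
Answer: Rational(-71, 12) ≈ -5.9167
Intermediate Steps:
b = Rational(1, 12) (b = Mul(-5, Pow(Add(-67, Add(7, 0)), -1)) = Mul(-5, Pow(Add(-67, 7), -1)) = Mul(-5, Pow(-60, -1)) = Mul(-5, Rational(-1, 60)) = Rational(1, 12) ≈ 0.083333)
Function('Q')(n, s) = 3
Function('E')(M) = Add(-9, M) (Function('E')(M) = Add(M, -9) = Add(-9, M))
Add(b, Function('E')(Function('Q')(-1, 1))) = Add(Rational(1, 12), Add(-9, 3)) = Add(Rational(1, 12), -6) = Rational(-71, 12)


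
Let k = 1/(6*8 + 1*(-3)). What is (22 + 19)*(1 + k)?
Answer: 1886/45 ≈ 41.911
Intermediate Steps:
k = 1/45 (k = 1/(48 - 3) = 1/45 ≈ 0.022222)
(22 + 19)*(1 + k) = (22 + 19)*(1 + 1/45) = 41*(46/45) = 1886/45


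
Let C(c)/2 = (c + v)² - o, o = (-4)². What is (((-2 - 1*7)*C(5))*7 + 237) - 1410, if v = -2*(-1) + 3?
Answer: -11757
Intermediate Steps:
v = 5 (v = 2 + 3 = 5)
o = 16
C(c) = -32 + 2*(5 + c)² (C(c) = 2*((c + 5)² - 1*16) = 2*((5 + c)² - 16) = 2*(-16 + (5 + c)²) = -32 + 2*(5 + c)²)
(((-2 - 1*7)*C(5))*7 + 237) - 1410 = (((-2 - 1*7)*(-32 + 2*(5 + 5)²))*7 + 237) - 1410 = (((-2 - 7)*(-32 + 2*10²))*7 + 237) - 1410 = (-9*(-32 + 2*100)*7 + 237) - 1410 = (-9*(-32 + 200)*7 + 237) - 1410 = (-9*168*7 + 237) - 1410 = (-1512*7 + 237) - 1410 = (-10584 + 237) - 1410 = -10347 - 1410 = -11757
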